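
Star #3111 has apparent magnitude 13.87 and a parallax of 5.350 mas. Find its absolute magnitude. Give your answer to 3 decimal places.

d = 1/p = 1/0.005350″ = 186.92 pc.
m − M = 5 log₁₀(186.92) − 5 = 11.3583 − 5 = 6.3583.
M = m − (m − M) = 13.87 − 6.3583 = 7.512.

M = 7.512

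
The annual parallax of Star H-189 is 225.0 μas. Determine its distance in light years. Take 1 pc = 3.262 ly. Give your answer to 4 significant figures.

p = 225.0 μas = 0.0002250 arcsec.
d = 1/p = 1/0.0002250 = 4444.4 pc.
In light-years: 4444.4 × 3.262 = 14498 ly.

14500 light years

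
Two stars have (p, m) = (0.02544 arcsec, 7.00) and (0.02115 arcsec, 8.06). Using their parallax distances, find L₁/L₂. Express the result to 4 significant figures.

d₁ = 1/p₁ = 1/0.02544″ = 39.308 pc; d₂ = 1/p₂ = 1/0.02115″ = 47.281 pc.
M₁ = m₁ − 5 log₁₀ d₁ + 5 = 7.00 − 7.9724 + 5 = 4.0276.
M₂ = 8.06 − 8.3734 + 5 = 4.6866.
L₁/L₂ = 10^(0.4(M₂ − M₁)) = 10^(0.4 × 0.6590) = 10^0.26360 = 1.8348.

L₁/L₂ = 1.835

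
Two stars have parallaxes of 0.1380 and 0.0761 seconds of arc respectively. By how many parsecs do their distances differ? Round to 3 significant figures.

5.89 pc

d_A = 1/0.1380″ = 7.2464 pc; d_B = 1/0.07610″ = 13.141 pc.
|d_B − d_A| = |13.141 − 7.2464| = 5.8946 pc.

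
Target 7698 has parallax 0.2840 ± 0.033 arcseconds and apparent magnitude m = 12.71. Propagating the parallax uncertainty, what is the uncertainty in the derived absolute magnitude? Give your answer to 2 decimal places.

σ_M = 0.25 mag

M = m − 5 log₁₀ d + 5 = m + 5 log₁₀ p + 5, so ∂M/∂p = 5/(p ln 10).
σ_M = (5/ln 10) · (σ_p/p) = 2.1715 × 0.033/0.2840 = 2.1715 × 0.1162 = 0.25233.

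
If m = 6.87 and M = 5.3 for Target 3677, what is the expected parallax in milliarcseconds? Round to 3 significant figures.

m − M = 6.87 − 5.3 = 1.57.
d = 10^((m−M)/5 + 1) = 10^1.314 = 20.606 pc.
p = 1/d = 1/20.606 = 0.04853 arcsec = 48.53 mas.

48.5 mas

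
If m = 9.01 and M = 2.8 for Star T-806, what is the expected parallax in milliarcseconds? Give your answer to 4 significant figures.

m − M = 9.01 − 2.8 = 6.21.
d = 10^((m−M)/5 + 1) = 10^2.242 = 174.58 pc.
p = 1/d = 1/174.58 = 0.005728 arcsec = 5.728 mas.

5.728 mas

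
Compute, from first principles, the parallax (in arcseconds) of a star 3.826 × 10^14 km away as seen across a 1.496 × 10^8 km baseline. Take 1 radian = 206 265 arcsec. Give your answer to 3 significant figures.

0.0807 arcsec

θ ≈ B/d = (1.496 × 10^8) / (3.826 × 10^14) = 3.9101 × 10^-7 rad.
In arcseconds: 3.9101 × 10^-7 × 206265 = 0.080652″.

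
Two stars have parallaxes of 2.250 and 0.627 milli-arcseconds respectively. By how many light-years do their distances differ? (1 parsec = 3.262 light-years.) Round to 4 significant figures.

d_A = 1/0.002250″ = 444.44 pc; d_B = 1/0.0006270″ = 1594.9 pc.
|d_B − d_A| = |1594.9 − 444.44| = 1150.5 pc = 1150.5 × 3.262 ly = 3752.9 ly.

3753 ly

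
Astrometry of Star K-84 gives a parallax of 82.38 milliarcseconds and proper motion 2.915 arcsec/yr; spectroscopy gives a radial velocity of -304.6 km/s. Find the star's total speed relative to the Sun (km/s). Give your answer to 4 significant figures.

d = 1/p = 1/0.08238″ = 12.139 pc.
v_t = 4.740 μ d = 4.740 × 2.915 × 12.139 = 167.73 km/s.
v = √(v_r² + v_t²) = √((-304.6)² + 167.73²) = √120915 = 347.73 km/s.

347.7 km/s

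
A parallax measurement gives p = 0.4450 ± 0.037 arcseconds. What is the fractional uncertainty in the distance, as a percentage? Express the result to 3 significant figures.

For d = 1/p, |σ_d/d| = |σ_p/p|.
σ_p/p = 0.037 / 0.4450 = 0.083146 = 8.3146%.

8.31%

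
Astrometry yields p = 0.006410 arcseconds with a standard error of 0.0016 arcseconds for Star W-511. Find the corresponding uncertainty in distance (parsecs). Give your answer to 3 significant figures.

38.9 pc

d = 1/p, so σ_d = σ_p / p².
σ_d = 0.00160 / (0.006410)² = 0.00160 / 0.000041088 = 38.941 pc.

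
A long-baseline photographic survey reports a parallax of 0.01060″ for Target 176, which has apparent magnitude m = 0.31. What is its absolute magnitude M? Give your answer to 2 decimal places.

d = 1/p = 1/0.01060″ = 94.34 pc.
m − M = 5 log₁₀(94.34) − 5 = 9.8735 − 5 = 4.8735.
M = m − (m − M) = 0.31 − 4.8735 = -4.56.

M = -4.56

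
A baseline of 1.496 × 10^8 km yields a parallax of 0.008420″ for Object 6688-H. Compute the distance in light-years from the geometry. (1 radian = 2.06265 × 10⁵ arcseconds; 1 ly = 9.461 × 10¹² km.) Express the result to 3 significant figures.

θ = 0.008420″ = 0.008420/206265 = 4.0821 × 10^-8 rad.
d = B/θ = (1.496 × 10^8) / (4.0821 × 10^-8) = 3.6648 × 10^15 km = (3.6648 × 10^15) / (9.461 × 10^12) ly = 387.36 ly.

387 ly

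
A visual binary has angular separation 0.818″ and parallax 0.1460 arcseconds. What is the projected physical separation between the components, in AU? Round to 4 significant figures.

5.603 AU

d = 1/p = 1/0.1460″ = 6.8493 pc.
At distance d (pc), an angle of θ arcsec spans θ·d AU: s = 0.818 × 6.8493 = 5.6027 AU.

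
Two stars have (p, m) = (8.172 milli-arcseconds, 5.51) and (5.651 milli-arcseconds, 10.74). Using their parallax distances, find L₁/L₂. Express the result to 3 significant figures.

d₁ = 1/p₁ = 1/0.008172″ = 122.37 pc; d₂ = 1/p₂ = 1/0.005651″ = 176.96 pc.
M₁ = m₁ − 5 log₁₀ d₁ + 5 = 5.51 − 10.4384 + 5 = 0.0716.
M₂ = 10.74 − 11.2394 + 5 = 4.5006.
L₁/L₂ = 10^(0.4(M₂ − M₁)) = 10^(0.4 × 4.4290) = 10^1.77160 = 59.102.

L₁/L₂ = 59.1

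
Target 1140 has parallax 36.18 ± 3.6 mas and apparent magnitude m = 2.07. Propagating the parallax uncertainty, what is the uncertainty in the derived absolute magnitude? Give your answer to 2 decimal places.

M = m − 5 log₁₀ d + 5 = m + 5 log₁₀ p + 5, so ∂M/∂p = 5/(p ln 10).
σ_M = (5/ln 10) · (σ_p/p) = 2.1715 × 3.6/36.18 = 2.1715 × 0.099502 = 0.21607.

σ_M = 0.22 mag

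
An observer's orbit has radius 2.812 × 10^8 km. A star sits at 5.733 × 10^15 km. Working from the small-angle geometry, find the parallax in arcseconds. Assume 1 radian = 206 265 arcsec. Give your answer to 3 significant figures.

0.0101 arcsec

θ ≈ B/d = (2.812 × 10^8) / (5.733 × 10^15) = 4.9049 × 10^-8 rad.
In arcseconds: 4.9049 × 10^-8 × 206265 = 0.010117″.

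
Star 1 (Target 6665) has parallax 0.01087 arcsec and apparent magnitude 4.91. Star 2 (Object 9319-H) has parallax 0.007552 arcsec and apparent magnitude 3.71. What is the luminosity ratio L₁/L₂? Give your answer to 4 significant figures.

d₁ = 1/p₁ = 1/0.01087″ = 91.996 pc; d₂ = 1/p₂ = 1/0.007552″ = 132.42 pc.
M₁ = m₁ − 5 log₁₀ d₁ + 5 = 4.91 − 9.8188 + 5 = 0.0912.
M₂ = 3.71 − 10.6098 + 5 = -1.8998.
L₁/L₂ = 10^(0.4(M₂ − M₁)) = 10^(0.4 × (-1.9910)) = 10^(-0.79640) = 0.15981.

L₁/L₂ = 0.1598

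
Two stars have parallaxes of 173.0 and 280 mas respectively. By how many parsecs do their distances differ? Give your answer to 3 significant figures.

2.21 pc

d_A = 1/0.1730″ = 5.7803 pc; d_B = 1/0.2800″ = 3.5714 pc.
|d_B − d_A| = |3.5714 − 5.7803| = 2.2089 pc.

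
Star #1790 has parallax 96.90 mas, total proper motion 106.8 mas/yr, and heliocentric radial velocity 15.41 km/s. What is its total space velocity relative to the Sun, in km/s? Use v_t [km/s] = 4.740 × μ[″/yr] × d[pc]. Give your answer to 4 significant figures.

d = 1/p = 1/0.09690″ = 10.32 pc.
μ = 106.8 mas/yr = 0.1068 ″/yr.
v_t = 4.740 μ d = 4.740 × 0.1068 × 10.32 = 5.2243 km/s.
v = √(v_r² + v_t²) = √(15.41² + 5.2243²) = √264.761 = 16.271 km/s.

16.27 km/s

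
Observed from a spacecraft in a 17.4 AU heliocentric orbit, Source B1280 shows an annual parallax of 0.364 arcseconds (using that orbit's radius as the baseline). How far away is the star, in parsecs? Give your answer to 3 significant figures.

With baseline B (in AU) and parallax p (in arcsec), d = B/p parsecs.
d = 17.4 / 0.364 = 47.802 pc.

47.8 pc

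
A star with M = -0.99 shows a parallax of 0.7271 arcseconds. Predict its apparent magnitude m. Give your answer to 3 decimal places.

m = -5.298

d = 1/p = 1/0.7271″ = 1.3753 pc.
m − M = 5 log₁₀ d − 5 = 5 log₁₀(1.3753) − 5 = 0.6920 − 5 = -4.3080.
m = M + (m − M) = -0.99 + (-4.3080) = -5.298.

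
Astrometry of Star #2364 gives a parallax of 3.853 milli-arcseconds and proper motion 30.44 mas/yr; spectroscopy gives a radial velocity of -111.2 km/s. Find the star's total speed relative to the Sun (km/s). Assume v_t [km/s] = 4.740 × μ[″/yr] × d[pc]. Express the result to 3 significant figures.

d = 1/p = 1/0.003853″ = 259.54 pc.
μ = 30.44 mas/yr = 0.03044 ″/yr.
v_t = 4.740 μ d = 4.740 × 0.03044 × 259.54 = 37.448 km/s.
v = √(v_r² + v_t²) = √((-111.2)² + 37.448²) = √13767.8 = 117.34 km/s.

117 km/s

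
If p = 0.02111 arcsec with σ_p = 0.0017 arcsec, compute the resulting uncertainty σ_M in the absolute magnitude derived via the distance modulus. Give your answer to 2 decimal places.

M = m − 5 log₁₀ d + 5 = m + 5 log₁₀ p + 5, so ∂M/∂p = 5/(p ln 10).
σ_M = (5/ln 10) · (σ_p/p) = 2.1715 × 0.0017/0.02111 = 2.1715 × 0.080531 = 0.17487.

σ_M = 0.17 mag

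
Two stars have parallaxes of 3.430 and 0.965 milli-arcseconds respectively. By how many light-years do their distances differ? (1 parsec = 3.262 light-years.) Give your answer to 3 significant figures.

d_A = 1/0.003430″ = 291.55 pc; d_B = 1/0.0009650″ = 1036.3 pc.
|d_B − d_A| = |1036.3 − 291.55| = 744.75 pc = 744.75 × 3.262 ly = 2429.4 ly.

2430 ly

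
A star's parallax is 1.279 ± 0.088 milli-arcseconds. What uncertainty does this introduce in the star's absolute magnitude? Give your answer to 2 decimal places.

σ_M = 0.15 mag

M = m − 5 log₁₀ d + 5 = m + 5 log₁₀ p + 5, so ∂M/∂p = 5/(p ln 10).
σ_M = (5/ln 10) · (σ_p/p) = 2.1715 × 0.088/1.279 = 2.1715 × 0.068804 = 0.14941.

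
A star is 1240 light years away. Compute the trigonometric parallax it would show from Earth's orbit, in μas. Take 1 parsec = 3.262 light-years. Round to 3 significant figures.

d = 1240 ly ÷ 3.262 = 380.13 pc.
p = 1/d = 1/380.13 = 0.0026307 arcsec.
= 0.0026307 × 10⁶ = 2630.7 μas.

2630 μas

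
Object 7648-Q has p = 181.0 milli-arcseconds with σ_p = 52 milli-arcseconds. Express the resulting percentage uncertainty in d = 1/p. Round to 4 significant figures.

28.73%

For d = 1/p, |σ_d/d| = |σ_p/p|.
σ_p/p = 52 / 181.0 = 0.28729 = 28.729%.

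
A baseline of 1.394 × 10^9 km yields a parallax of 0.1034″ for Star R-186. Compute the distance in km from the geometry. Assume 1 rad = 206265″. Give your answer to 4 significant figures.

2.781 × 10^15 km

θ = 0.1034″ = 0.1034/206265 = 5.0130 × 10^-7 rad.
d = B/θ = (1.394 × 10^9) / (5.0130 × 10^-7) = 2.7808 × 10^15 km.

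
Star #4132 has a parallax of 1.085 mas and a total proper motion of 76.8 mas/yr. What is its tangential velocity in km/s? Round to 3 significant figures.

d = 1/p = 1/0.001085″ = 921.66 pc.
μ = 76.8 mas/yr = 0.0768 ″/yr.
v_t = 4.74 × μ × d = 4.74 × 0.0768 × 921.66 = 335.51 km/s.

336 km/s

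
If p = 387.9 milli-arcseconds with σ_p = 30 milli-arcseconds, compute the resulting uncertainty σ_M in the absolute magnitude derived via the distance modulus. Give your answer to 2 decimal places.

M = m − 5 log₁₀ d + 5 = m + 5 log₁₀ p + 5, so ∂M/∂p = 5/(p ln 10).
σ_M = (5/ln 10) · (σ_p/p) = 2.1715 × 30/387.9 = 2.1715 × 0.07734 = 0.16794.

σ_M = 0.17 mag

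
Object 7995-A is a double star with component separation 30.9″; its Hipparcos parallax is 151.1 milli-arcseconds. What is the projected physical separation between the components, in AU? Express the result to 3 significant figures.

d = 1/p = 1/0.1511″ = 6.6181 pc.
At distance d (pc), an angle of θ arcsec spans θ·d AU: s = 30.9 × 6.6181 = 204.5 AU.

205 AU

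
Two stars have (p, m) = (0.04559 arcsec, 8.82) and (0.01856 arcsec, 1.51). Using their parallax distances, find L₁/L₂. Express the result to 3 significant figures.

d₁ = 1/p₁ = 1/0.04559″ = 21.935 pc; d₂ = 1/p₂ = 1/0.01856″ = 53.879 pc.
M₁ = m₁ − 5 log₁₀ d₁ + 5 = 8.82 − 6.7057 + 5 = 7.1143.
M₂ = 1.51 − 8.6571 + 5 = -2.1471.
L₁/L₂ = 10^(0.4(M₂ − M₁)) = 10^(0.4 × (-9.2614)) = 10^(-3.70456) = 0.00019744.

L₁/L₂ = 0.000197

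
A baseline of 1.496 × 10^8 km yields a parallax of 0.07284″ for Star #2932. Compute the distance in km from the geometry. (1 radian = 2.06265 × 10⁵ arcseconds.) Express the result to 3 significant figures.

θ = 0.07284″ = 0.07284/206265 = 3.5314 × 10^-7 rad.
d = B/θ = (1.496 × 10^8) / (3.5314 × 10^-7) = 4.2363 × 10^14 km.

4.24 × 10^14 km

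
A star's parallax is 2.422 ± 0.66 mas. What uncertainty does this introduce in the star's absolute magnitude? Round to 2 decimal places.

σ_M = 0.59 mag

M = m − 5 log₁₀ d + 5 = m + 5 log₁₀ p + 5, so ∂M/∂p = 5/(p ln 10).
σ_M = (5/ln 10) · (σ_p/p) = 2.1715 × 0.66/2.422 = 2.1715 × 0.2725 = 0.59173.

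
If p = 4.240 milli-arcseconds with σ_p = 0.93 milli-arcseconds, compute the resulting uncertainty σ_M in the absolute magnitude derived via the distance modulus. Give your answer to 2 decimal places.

M = m − 5 log₁₀ d + 5 = m + 5 log₁₀ p + 5, so ∂M/∂p = 5/(p ln 10).
σ_M = (5/ln 10) · (σ_p/p) = 2.1715 × 0.93/4.240 = 2.1715 × 0.21934 = 0.4763.

σ_M = 0.48 mag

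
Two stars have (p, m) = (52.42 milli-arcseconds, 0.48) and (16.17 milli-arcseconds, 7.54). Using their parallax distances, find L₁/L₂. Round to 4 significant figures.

d₁ = 1/p₁ = 1/0.05242″ = 19.077 pc; d₂ = 1/p₂ = 1/0.01617″ = 61.843 pc.
M₁ = m₁ − 5 log₁₀ d₁ + 5 = 0.48 − 6.4026 + 5 = -0.9226.
M₂ = 7.54 − 8.9565 + 5 = 3.5835.
L₁/L₂ = 10^(0.4(M₂ − M₁)) = 10^(0.4 × 4.5061) = 10^1.80244 = 63.451.

L₁/L₂ = 63.45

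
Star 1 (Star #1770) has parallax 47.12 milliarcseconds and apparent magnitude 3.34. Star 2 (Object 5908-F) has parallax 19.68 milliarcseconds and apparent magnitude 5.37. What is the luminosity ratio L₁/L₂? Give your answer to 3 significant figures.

L₁/L₂ = 1.13

d₁ = 1/p₁ = 1/0.04712″ = 21.222 pc; d₂ = 1/p₂ = 1/0.01968″ = 50.813 pc.
M₁ = m₁ − 5 log₁₀ d₁ + 5 = 3.34 − 6.6339 + 5 = 1.7061.
M₂ = 5.37 − 8.5299 + 5 = 1.8401.
L₁/L₂ = 10^(0.4(M₂ − M₁)) = 10^(0.4 × 0.1340) = 10^0.05360 = 1.1314.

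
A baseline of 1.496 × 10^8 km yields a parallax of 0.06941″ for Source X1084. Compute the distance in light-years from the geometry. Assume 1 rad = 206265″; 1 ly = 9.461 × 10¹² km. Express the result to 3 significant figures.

47.0 ly

θ = 0.06941″ = 0.06941/206265 = 3.3651 × 10^-7 rad.
d = B/θ = (1.496 × 10^8) / (3.3651 × 10^-7) = 4.4456 × 10^14 km = (4.4456 × 10^14) / (9.461 × 10^12) ly = 46.989 ly.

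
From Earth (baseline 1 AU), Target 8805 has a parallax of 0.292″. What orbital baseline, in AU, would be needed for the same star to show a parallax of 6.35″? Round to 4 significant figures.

Parallax scales linearly with baseline: p ∝ B, so B = p_target / p_Earth × 1 AU.
B = 6.35 / 0.292 = 21.747 AU.

21.75 AU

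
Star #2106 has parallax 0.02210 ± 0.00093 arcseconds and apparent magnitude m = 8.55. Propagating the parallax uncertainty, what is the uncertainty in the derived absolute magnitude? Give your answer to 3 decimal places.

M = m − 5 log₁₀ d + 5 = m + 5 log₁₀ p + 5, so ∂M/∂p = 5/(p ln 10).
σ_M = (5/ln 10) · (σ_p/p) = 2.1715 × 0.00093/0.02210 = 2.1715 × 0.042081 = 0.091379.

σ_M = 0.091 mag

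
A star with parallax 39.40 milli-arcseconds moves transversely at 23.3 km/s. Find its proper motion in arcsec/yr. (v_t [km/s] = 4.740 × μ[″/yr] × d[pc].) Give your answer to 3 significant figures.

d = 1/p = 1/0.03940″ = 25.381 pc.
μ = v_t / (4.74 d) = 23.3 / (4.74 × 25.381) = 23.3 / 120.31 = 0.19367 ″/yr.

0.194 arcsec/yr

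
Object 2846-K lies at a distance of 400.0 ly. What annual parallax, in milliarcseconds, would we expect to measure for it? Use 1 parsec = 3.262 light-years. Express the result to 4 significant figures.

8.155 mas

d = 400.0 ly ÷ 3.262 = 122.62 pc.
p = 1/d = 1/122.62 = 0.0081553 arcsec.
= 0.0081553 × 1000 = 8.1553 mas.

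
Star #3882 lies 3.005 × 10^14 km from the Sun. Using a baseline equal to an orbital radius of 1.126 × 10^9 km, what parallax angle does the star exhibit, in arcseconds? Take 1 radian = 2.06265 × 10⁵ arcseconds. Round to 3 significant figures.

θ ≈ B/d = (1.126 × 10^9) / (3.005 × 10^14) = 3.7471 × 10^-6 rad.
In arcseconds: 3.7471 × 10^-6 × 206265 = 0.7729″.

0.773 arcsec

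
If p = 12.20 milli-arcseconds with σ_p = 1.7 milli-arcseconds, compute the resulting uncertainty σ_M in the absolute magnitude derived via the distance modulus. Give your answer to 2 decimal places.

σ_M = 0.30 mag

M = m − 5 log₁₀ d + 5 = m + 5 log₁₀ p + 5, so ∂M/∂p = 5/(p ln 10).
σ_M = (5/ln 10) · (σ_p/p) = 2.1715 × 1.7/12.20 = 2.1715 × 0.13934 = 0.30258.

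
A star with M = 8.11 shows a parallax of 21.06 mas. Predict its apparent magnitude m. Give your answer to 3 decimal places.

m = 11.493

d = 1/p = 1/0.02106″ = 47.483 pc.
m − M = 5 log₁₀ d − 5 = 5 log₁₀(47.483) − 5 = 8.3827 − 5 = 3.3827.
m = M + (m − M) = 8.11 + 3.3827 = 11.493.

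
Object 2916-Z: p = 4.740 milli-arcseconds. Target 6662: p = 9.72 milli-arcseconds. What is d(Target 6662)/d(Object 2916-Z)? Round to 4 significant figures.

0.4877

Since d = 1/p, d_B/d_A = p_A/p_B.
= 4.740 / 9.72 = 0.48765.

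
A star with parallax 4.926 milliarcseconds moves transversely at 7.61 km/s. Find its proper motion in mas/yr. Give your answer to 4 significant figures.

d = 1/p = 1/0.004926″ = 203 pc.
μ = v_t / (4.74 d) = 7.61 / (4.74 × 203) = 7.61 / 962.22 = 0.0079088 ″/yr = 7.9088 mas/yr.

7.909 mas/yr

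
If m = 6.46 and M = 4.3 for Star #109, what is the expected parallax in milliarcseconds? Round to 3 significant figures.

37.0 mas

m − M = 6.46 − 4.3 = 2.16.
d = 10^((m−M)/5 + 1) = 10^1.432 = 27.04 pc.
p = 1/d = 1/27.04 = 0.036982 arcsec = 36.982 mas.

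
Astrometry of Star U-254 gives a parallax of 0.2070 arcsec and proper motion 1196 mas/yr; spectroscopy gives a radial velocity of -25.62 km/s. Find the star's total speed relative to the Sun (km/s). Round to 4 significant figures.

37.50 km/s

d = 1/p = 1/0.2070″ = 4.8309 pc.
μ = 1196 mas/yr = 1.196 ″/yr.
v_t = 4.740 μ d = 4.740 × 1.196 × 4.8309 = 27.387 km/s.
v = √(v_r² + v_t²) = √((-25.62)² + 27.387²) = √1406.43 = 37.502 km/s.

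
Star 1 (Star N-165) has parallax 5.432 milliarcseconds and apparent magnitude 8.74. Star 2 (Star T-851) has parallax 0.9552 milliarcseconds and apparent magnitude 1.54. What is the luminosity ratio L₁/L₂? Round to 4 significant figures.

L₁/L₂ = 4.076 × 10^-5

d₁ = 1/p₁ = 1/0.005432″ = 184.09 pc; d₂ = 1/p₂ = 1/0.0009552″ = 1046.9 pc.
M₁ = m₁ − 5 log₁₀ d₁ + 5 = 8.74 − 11.3252 + 5 = 2.4148.
M₂ = 1.54 − 15.0995 + 5 = -8.5595.
L₁/L₂ = 10^(0.4(M₂ − M₁)) = 10^(0.4 × (-10.9743)) = 10^(-4.38972) = 0.000040764.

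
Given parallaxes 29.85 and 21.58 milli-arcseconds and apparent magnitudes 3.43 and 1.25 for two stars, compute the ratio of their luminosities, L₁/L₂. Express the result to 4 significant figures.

L₁/L₂ = 0.07018

d₁ = 1/p₁ = 1/0.02985″ = 33.501 pc; d₂ = 1/p₂ = 1/0.02158″ = 46.339 pc.
M₁ = m₁ − 5 log₁₀ d₁ + 5 = 3.43 − 7.6253 + 5 = 0.8047.
M₂ = 1.25 − 8.3297 + 5 = -2.0797.
L₁/L₂ = 10^(0.4(M₂ − M₁)) = 10^(0.4 × (-2.8844)) = 10^(-1.15376) = 0.070184.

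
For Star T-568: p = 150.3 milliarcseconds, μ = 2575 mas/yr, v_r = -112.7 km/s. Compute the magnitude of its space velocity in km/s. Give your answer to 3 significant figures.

d = 1/p = 1/0.1503″ = 6.6534 pc.
μ = 2575 mas/yr = 2.575 ″/yr.
v_t = 4.740 μ d = 4.740 × 2.575 × 6.6534 = 81.208 km/s.
v = √(v_r² + v_t²) = √((-112.7)² + 81.208²) = √19296 = 138.91 km/s.

139 km/s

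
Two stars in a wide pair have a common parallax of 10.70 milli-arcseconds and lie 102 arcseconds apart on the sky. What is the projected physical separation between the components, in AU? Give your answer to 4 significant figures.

9533 AU

d = 1/p = 1/0.01070″ = 93.458 pc.
At distance d (pc), an angle of θ arcsec spans θ·d AU: s = 102 × 93.458 = 9532.7 AU.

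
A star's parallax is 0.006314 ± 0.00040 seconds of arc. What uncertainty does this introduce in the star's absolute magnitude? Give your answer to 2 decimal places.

M = m − 5 log₁₀ d + 5 = m + 5 log₁₀ p + 5, so ∂M/∂p = 5/(p ln 10).
σ_M = (5/ln 10) · (σ_p/p) = 2.1715 × 0.00040/0.006314 = 2.1715 × 0.063351 = 0.13757.

σ_M = 0.14 mag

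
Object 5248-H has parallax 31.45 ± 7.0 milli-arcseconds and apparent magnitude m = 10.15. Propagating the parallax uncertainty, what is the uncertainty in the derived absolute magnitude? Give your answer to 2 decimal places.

M = m − 5 log₁₀ d + 5 = m + 5 log₁₀ p + 5, so ∂M/∂p = 5/(p ln 10).
σ_M = (5/ln 10) · (σ_p/p) = 2.1715 × 7.0/31.45 = 2.1715 × 0.22258 = 0.48333.

σ_M = 0.48 mag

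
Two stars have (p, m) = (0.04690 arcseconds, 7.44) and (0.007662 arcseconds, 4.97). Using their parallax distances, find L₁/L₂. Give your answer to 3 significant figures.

d₁ = 1/p₁ = 1/0.04690″ = 21.322 pc; d₂ = 1/p₂ = 1/0.007662″ = 130.51 pc.
M₁ = m₁ − 5 log₁₀ d₁ + 5 = 7.44 − 6.6441 + 5 = 5.7959.
M₂ = 4.97 − 10.5782 + 5 = -0.6082.
L₁/L₂ = 10^(0.4(M₂ − M₁)) = 10^(0.4 × (-6.4041)) = 10^(-2.56164) = 0.0027438.

L₁/L₂ = 0.00274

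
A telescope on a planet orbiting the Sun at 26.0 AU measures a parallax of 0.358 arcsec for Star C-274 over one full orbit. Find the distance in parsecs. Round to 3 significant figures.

With baseline B (in AU) and parallax p (in arcsec), d = B/p parsecs.
d = 26.0 / 0.358 = 72.626 pc.

72.6 pc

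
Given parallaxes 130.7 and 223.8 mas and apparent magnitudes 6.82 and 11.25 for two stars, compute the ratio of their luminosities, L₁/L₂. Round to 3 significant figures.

d₁ = 1/p₁ = 1/0.1307″ = 7.6511 pc; d₂ = 1/p₂ = 1/0.2238″ = 4.4683 pc.
M₁ = m₁ − 5 log₁₀ d₁ + 5 = 6.82 − 4.4186 + 5 = 7.4014.
M₂ = 11.25 − 3.2507 + 5 = 12.9993.
L₁/L₂ = 10^(0.4(M₂ − M₁)) = 10^(0.4 × 5.5979) = 10^2.23916 = 173.44.

L₁/L₂ = 173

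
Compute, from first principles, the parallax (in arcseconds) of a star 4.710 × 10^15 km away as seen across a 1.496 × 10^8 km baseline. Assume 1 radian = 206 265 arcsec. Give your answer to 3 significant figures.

0.00655 arcsec

θ ≈ B/d = (1.496 × 10^8) / (4.710 × 10^15) = 3.1762 × 10^-8 rad.
In arcseconds: 3.1762 × 10^-8 × 206265 = 0.0065514″.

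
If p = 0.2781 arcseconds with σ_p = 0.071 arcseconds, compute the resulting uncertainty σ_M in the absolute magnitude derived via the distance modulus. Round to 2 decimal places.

σ_M = 0.55 mag

M = m − 5 log₁₀ d + 5 = m + 5 log₁₀ p + 5, so ∂M/∂p = 5/(p ln 10).
σ_M = (5/ln 10) · (σ_p/p) = 2.1715 × 0.071/0.2781 = 2.1715 × 0.2553 = 0.55438.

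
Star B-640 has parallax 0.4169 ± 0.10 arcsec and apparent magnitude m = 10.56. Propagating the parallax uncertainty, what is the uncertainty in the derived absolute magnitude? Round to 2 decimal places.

M = m − 5 log₁₀ d + 5 = m + 5 log₁₀ p + 5, so ∂M/∂p = 5/(p ln 10).
σ_M = (5/ln 10) · (σ_p/p) = 2.1715 × 0.10/0.4169 = 2.1715 × 0.23987 = 0.52088.

σ_M = 0.52 mag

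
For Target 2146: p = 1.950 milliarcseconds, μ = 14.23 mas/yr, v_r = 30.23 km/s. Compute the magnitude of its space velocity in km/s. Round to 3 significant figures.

45.9 km/s

d = 1/p = 1/0.001950″ = 512.82 pc.
μ = 14.23 mas/yr = 0.01423 ″/yr.
v_t = 4.740 μ d = 4.740 × 0.01423 × 512.82 = 34.59 km/s.
v = √(v_r² + v_t²) = √(30.23² + 34.59²) = √2110.32 = 45.938 km/s.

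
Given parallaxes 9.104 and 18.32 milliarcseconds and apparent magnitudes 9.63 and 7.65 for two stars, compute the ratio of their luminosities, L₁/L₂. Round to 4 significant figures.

d₁ = 1/p₁ = 1/0.009104″ = 109.84 pc; d₂ = 1/p₂ = 1/0.01832″ = 54.585 pc.
M₁ = m₁ − 5 log₁₀ d₁ + 5 = 9.63 − 10.2038 + 5 = 4.4262.
M₂ = 7.65 − 8.6854 + 5 = 3.9646.
L₁/L₂ = 10^(0.4(M₂ − M₁)) = 10^(0.4 × (-0.4616)) = 10^(-0.18464) = 0.65367.

L₁/L₂ = 0.6537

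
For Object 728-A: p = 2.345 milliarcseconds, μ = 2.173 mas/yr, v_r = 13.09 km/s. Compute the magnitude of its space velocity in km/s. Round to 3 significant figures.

d = 1/p = 1/0.002345″ = 426.44 pc.
μ = 2.173 mas/yr = 0.002173 ″/yr.
v_t = 4.740 μ d = 4.740 × 0.002173 × 426.44 = 4.3923 km/s.
v = √(v_r² + v_t²) = √(13.09² + 4.3923²) = √190.64 = 13.807 km/s.

13.8 km/s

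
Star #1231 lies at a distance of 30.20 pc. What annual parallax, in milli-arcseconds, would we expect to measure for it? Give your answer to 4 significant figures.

33.11 mas

p = 1/d = 1/30.2 = 0.033113 arcsec.
= 0.033113 × 1000 = 33.113 mas.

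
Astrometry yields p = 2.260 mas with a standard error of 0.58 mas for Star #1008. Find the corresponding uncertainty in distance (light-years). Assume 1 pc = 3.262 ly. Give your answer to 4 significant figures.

370.4 ly

d = 1/p, so σ_d = σ_p / p².
σ_d = 0.000580 / (0.002260)² = 0.000580 / 0.0000051076 = 113.56 pc = 113.56 × 3.262 ly = 370.43 ly.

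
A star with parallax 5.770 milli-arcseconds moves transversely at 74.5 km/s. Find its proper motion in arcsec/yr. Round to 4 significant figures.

0.09069 arcsec/yr

d = 1/p = 1/0.005770″ = 173.31 pc.
μ = v_t / (4.74 d) = 74.5 / (4.74 × 173.31) = 74.5 / 821.49 = 0.090689 ″/yr.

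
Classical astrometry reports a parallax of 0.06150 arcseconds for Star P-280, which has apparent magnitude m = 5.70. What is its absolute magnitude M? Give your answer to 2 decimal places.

d = 1/p = 1/0.06150″ = 16.26 pc.
m − M = 5 log₁₀(16.26) − 5 = 6.0556 − 5 = 1.0556.
M = m − (m − M) = 5.70 − 1.0556 = 4.64.

M = 4.64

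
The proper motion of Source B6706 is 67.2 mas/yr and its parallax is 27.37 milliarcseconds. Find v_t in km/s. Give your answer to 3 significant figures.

d = 1/p = 1/0.02737″ = 36.536 pc.
μ = 67.2 mas/yr = 0.0672 ″/yr.
v_t = 4.74 × μ × d = 4.74 × 0.0672 × 36.536 = 11.638 km/s.

11.6 km/s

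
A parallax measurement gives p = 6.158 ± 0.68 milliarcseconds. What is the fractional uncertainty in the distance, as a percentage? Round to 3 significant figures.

For d = 1/p, |σ_d/d| = |σ_p/p|.
σ_p/p = 0.68 / 6.158 = 0.11043 = 11.043%.

11.0%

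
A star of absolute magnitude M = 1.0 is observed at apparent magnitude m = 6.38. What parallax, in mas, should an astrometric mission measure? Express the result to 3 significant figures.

m − M = 6.38 − 1.0 = 5.38.
d = 10^((m−M)/5 + 1) = 10^2.076 = 119.12 pc.
p = 1/d = 1/119.12 = 0.0083949 arcsec = 8.3949 mas.

8.39 mas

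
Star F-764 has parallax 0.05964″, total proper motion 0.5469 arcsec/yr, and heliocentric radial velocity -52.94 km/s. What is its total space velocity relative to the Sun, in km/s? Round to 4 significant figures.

d = 1/p = 1/0.05964″ = 16.767 pc.
v_t = 4.740 μ d = 4.740 × 0.5469 × 16.767 = 43.465 km/s.
v = √(v_r² + v_t²) = √((-52.94)² + 43.465²) = √4691.85 = 68.497 km/s.

68.50 km/s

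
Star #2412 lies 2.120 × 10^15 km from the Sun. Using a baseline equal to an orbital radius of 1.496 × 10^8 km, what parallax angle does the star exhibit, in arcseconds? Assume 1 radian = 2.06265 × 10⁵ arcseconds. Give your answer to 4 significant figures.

θ ≈ B/d = (1.496 × 10^8) / (2.120 × 10^15) = 7.0566 × 10^-8 rad.
In arcseconds: 7.0566 × 10^-8 × 206265 = 0.014555″.

0.01456 arcsec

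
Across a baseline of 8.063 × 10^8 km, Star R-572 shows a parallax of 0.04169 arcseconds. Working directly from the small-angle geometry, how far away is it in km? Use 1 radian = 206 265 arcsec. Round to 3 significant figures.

θ = 0.04169″ = 0.04169/206265 = 2.0212 × 10^-7 rad.
d = B/θ = (8.063 × 10^8) / (2.0212 × 10^-7) = 3.9892 × 10^15 km.

3.99 × 10^15 km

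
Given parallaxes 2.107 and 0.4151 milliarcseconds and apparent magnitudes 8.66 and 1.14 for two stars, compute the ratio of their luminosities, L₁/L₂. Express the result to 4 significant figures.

L₁/L₂ = 3.810 × 10^-5

d₁ = 1/p₁ = 1/0.002107″ = 474.61 pc; d₂ = 1/p₂ = 1/0.0004151″ = 2409.1 pc.
M₁ = m₁ − 5 log₁₀ d₁ + 5 = 8.66 − 13.3817 + 5 = 0.2783.
M₂ = 1.14 − 16.9093 + 5 = -10.7693.
L₁/L₂ = 10^(0.4(M₂ − M₁)) = 10^(0.4 × (-11.0476)) = 10^(-4.41904) = 0.000038103.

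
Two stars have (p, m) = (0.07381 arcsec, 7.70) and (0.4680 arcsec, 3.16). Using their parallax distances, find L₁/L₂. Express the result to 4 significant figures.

d₁ = 1/p₁ = 1/0.07381″ = 13.548 pc; d₂ = 1/p₂ = 1/0.4680″ = 2.1368 pc.
M₁ = m₁ − 5 log₁₀ d₁ + 5 = 7.70 − 5.6594 + 5 = 7.0406.
M₂ = 3.16 − 1.6488 + 5 = 6.5112.
L₁/L₂ = 10^(0.4(M₂ − M₁)) = 10^(0.4 × (-0.5294)) = 10^(-0.21176) = 0.6141.

L₁/L₂ = 0.6141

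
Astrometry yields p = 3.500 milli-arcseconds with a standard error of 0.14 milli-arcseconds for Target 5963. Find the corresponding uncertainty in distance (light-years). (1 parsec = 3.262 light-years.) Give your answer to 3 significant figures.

37.3 ly

d = 1/p, so σ_d = σ_p / p².
σ_d = 0.000140 / (0.003500)² = 0.000140 / 0.00001225 = 11.429 pc = 11.429 × 3.262 ly = 37.281 ly.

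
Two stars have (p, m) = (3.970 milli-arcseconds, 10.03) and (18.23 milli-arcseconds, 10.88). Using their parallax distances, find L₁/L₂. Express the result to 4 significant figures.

d₁ = 1/p₁ = 1/0.003970″ = 251.89 pc; d₂ = 1/p₂ = 1/0.01823″ = 54.855 pc.
M₁ = m₁ − 5 log₁₀ d₁ + 5 = 10.03 − 12.0061 + 5 = 3.0239.
M₂ = 10.88 − 8.6961 + 5 = 7.1839.
L₁/L₂ = 10^(0.4(M₂ − M₁)) = 10^(0.4 × 4.1600) = 10^1.66400 = 46.132.

L₁/L₂ = 46.13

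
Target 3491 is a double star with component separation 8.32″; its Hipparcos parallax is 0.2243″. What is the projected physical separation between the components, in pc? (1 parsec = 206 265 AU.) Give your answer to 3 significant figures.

d = 1/p = 1/0.2243″ = 4.4583 pc.
At distance d (pc), an angle of θ arcsec spans θ·d AU: s = 8.32 × 4.4583 = 37.093 AU.
= 37.093 / 206265 = 0.00017983 pc.

0.000180 pc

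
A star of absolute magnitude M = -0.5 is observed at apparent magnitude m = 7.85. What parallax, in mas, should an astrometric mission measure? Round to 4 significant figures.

2.138 mas

m − M = 7.85 − (-0.5) = 8.35.
d = 10^((m−M)/5 + 1) = 10^2.670 = 467.74 pc.
p = 1/d = 1/467.74 = 0.0021379 arcsec = 2.1379 mas.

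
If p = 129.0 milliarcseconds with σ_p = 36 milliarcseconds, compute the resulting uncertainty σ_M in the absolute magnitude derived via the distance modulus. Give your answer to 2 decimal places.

M = m − 5 log₁₀ d + 5 = m + 5 log₁₀ p + 5, so ∂M/∂p = 5/(p ln 10).
σ_M = (5/ln 10) · (σ_p/p) = 2.1715 × 36/129.0 = 2.1715 × 0.27907 = 0.606.

σ_M = 0.61 mag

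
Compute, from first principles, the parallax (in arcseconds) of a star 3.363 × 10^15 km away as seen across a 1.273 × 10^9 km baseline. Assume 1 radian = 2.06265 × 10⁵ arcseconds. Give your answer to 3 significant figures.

0.0781 arcsec

θ ≈ B/d = (1.273 × 10^9) / (3.363 × 10^15) = 3.7853 × 10^-7 rad.
In arcseconds: 3.7853 × 10^-7 × 206265 = 0.078077″.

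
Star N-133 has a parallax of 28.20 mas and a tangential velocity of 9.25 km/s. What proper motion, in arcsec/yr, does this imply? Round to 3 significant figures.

0.0550 arcsec/yr

d = 1/p = 1/0.02820″ = 35.461 pc.
μ = v_t / (4.74 d) = 9.25 / (4.74 × 35.461) = 9.25 / 168.09 = 0.05503 ″/yr.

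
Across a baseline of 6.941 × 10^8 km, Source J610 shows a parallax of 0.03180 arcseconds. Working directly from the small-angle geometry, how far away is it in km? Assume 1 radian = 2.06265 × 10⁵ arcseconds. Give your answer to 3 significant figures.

θ = 0.03180″ = 0.03180/206265 = 1.5417 × 10^-7 rad.
d = B/θ = (6.941 × 10^8) / (1.5417 × 10^-7) = 4.5022 × 10^15 km.

4.50 × 10^15 km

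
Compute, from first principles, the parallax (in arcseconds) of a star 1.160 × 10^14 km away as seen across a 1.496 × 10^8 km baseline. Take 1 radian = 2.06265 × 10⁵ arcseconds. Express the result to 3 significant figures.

θ ≈ B/d = (1.496 × 10^8) / (1.160 × 10^14) = 1.2897 × 10^-6 rad.
In arcseconds: 1.2897 × 10^-6 × 206265 = 0.26602″.

0.266 arcsec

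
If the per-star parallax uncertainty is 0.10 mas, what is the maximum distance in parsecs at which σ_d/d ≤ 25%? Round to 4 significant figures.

σ_d/d = σ_p/p, so the condition is σ_p/p ≤ 0.25, i.e. p ≥ σ_p/0.25.
p_min = 0.10/0.25 = 0.4 mas = 0.0004 arcsec.
d_max = 1/p_min = 1/0.0004 = 2500 pc.

2500 pc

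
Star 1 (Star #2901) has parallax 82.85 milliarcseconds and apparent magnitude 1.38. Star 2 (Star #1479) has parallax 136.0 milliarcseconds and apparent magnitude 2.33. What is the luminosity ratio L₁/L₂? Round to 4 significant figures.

d₁ = 1/p₁ = 1/0.08285″ = 12.07 pc; d₂ = 1/p₂ = 1/0.1360″ = 7.3529 pc.
M₁ = m₁ − 5 log₁₀ d₁ + 5 = 1.38 − 5.4085 + 5 = 0.9715.
M₂ = 2.33 − 4.3323 + 5 = 2.9977.
L₁/L₂ = 10^(0.4(M₂ − M₁)) = 10^(0.4 × 2.0262) = 10^0.81048 = 6.4637.

L₁/L₂ = 6.464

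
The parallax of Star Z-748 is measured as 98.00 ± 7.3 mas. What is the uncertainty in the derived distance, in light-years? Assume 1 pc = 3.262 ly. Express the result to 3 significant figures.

2.48 ly

d = 1/p, so σ_d = σ_p / p².
σ_d = 0.00730 / (0.09800)² = 0.00730 / 0.009604 = 0.7601 pc = 0.7601 × 3.262 ly = 2.4794 ly.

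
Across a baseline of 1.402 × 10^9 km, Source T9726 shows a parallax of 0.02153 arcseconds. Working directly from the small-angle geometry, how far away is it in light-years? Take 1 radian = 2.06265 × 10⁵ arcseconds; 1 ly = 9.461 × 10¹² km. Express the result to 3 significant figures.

θ = 0.02153″ = 0.02153/206265 = 1.0438 × 10^-7 rad.
d = B/θ = (1.402 × 10^9) / (1.0438 × 10^-7) = 1.3432 × 10^16 km = (1.3432 × 10^16) / (9.461 × 10^12) ly = 1419.7 ly.

1420 ly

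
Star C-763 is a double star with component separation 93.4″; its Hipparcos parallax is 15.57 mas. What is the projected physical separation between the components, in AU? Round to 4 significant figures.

5999 AU

d = 1/p = 1/0.01557″ = 64.226 pc.
At distance d (pc), an angle of θ arcsec spans θ·d AU: s = 93.4 × 64.226 = 5998.7 AU.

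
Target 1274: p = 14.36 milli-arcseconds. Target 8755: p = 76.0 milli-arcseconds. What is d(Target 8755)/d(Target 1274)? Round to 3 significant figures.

Since d = 1/p, d_B/d_A = p_A/p_B.
= 14.36 / 76.0 = 0.18895.

0.189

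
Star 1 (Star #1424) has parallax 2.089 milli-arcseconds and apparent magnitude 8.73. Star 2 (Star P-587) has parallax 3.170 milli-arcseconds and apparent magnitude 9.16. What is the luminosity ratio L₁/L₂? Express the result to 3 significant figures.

L₁/L₂ = 3.42

d₁ = 1/p₁ = 1/0.002089″ = 478.7 pc; d₂ = 1/p₂ = 1/0.003170″ = 315.46 pc.
M₁ = m₁ − 5 log₁₀ d₁ + 5 = 8.73 − 13.4003 + 5 = 0.3297.
M₂ = 9.16 − 12.4947 + 5 = 1.6653.
L₁/L₂ = 10^(0.4(M₂ − M₁)) = 10^(0.4 × 1.3356) = 10^0.53424 = 3.4217.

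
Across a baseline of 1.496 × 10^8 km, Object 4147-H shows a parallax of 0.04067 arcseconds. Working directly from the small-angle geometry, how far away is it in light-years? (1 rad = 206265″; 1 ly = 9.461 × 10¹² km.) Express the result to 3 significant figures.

80.2 ly

θ = 0.04067″ = 0.04067/206265 = 1.9717 × 10^-7 rad.
d = B/θ = (1.496 × 10^8) / (1.9717 × 10^-7) = 7.5874 × 10^14 km = (7.5874 × 10^14) / (9.461 × 10^12) ly = 80.197 ly.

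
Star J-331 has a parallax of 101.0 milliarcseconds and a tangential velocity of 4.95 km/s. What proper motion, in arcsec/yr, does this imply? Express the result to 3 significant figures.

0.105 arcsec/yr

d = 1/p = 1/0.1010″ = 9.901 pc.
μ = v_t / (4.74 d) = 4.95 / (4.74 × 9.901) = 4.95 / 46.931 = 0.10547 ″/yr.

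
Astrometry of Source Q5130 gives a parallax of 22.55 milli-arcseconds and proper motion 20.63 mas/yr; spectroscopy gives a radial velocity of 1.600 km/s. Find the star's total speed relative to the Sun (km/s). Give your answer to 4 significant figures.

d = 1/p = 1/0.02255″ = 44.346 pc.
μ = 20.63 mas/yr = 0.02063 ″/yr.
v_t = 4.740 μ d = 4.740 × 0.02063 × 44.346 = 4.3364 km/s.
v = √(v_r² + v_t²) = √(1.600² + 4.3364²) = √21.3644 = 4.6222 km/s.

4.622 km/s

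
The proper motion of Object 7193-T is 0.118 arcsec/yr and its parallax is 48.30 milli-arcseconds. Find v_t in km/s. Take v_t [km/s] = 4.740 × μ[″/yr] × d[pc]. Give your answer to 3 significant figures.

d = 1/p = 1/0.04830″ = 20.704 pc.
v_t = 4.74 × μ × d = 4.74 × 0.118 × 20.704 = 11.58 km/s.

11.6 km/s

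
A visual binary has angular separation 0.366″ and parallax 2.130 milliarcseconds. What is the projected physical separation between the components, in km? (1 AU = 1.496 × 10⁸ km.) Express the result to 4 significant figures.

d = 1/p = 1/0.002130″ = 469.48 pc.
At distance d (pc), an angle of θ arcsec spans θ·d AU: s = 0.366 × 469.48 = 171.83 AU.
= 171.83 × 1.496 × 10⁸ km = 2.5706 × 10^10 km.

2.571 × 10^10 km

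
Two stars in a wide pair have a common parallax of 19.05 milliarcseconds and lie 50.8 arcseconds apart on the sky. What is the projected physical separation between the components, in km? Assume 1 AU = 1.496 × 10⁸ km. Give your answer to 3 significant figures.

d = 1/p = 1/0.01905″ = 52.493 pc.
At distance d (pc), an angle of θ arcsec spans θ·d AU: s = 50.8 × 52.493 = 2666.6 AU.
= 2666.6 × 1.496 × 10⁸ km = 3.9892 × 10^11 km.

3.99 × 10^11 km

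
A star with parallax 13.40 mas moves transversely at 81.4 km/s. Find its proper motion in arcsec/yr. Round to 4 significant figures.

d = 1/p = 1/0.01340″ = 74.627 pc.
μ = v_t / (4.74 d) = 81.4 / (4.74 × 74.627) = 81.4 / 353.73 = 0.23012 ″/yr.

0.2301 arcsec/yr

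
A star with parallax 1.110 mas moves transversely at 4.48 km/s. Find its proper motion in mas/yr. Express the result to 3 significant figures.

1.05 mas/yr

d = 1/p = 1/0.001110″ = 900.9 pc.
μ = v_t / (4.74 d) = 4.48 / (4.74 × 900.9) = 4.48 / 4270.3 = 0.0010491 ″/yr = 1.0491 mas/yr.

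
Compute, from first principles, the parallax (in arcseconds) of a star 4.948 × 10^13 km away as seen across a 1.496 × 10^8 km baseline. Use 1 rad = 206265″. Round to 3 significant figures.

θ ≈ B/d = (1.496 × 10^8) / (4.948 × 10^13) = 3.0234 × 10^-6 rad.
In arcseconds: 3.0234 × 10^-6 × 206265 = 0.62362″.

0.624 arcsec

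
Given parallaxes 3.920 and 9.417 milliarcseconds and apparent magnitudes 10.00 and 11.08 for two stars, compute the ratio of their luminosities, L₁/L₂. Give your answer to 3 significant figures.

L₁/L₂ = 15.6

d₁ = 1/p₁ = 1/0.003920″ = 255.1 pc; d₂ = 1/p₂ = 1/0.009417″ = 106.19 pc.
M₁ = m₁ − 5 log₁₀ d₁ + 5 = 10.00 − 12.0336 + 5 = 2.9664.
M₂ = 11.08 − 10.1304 + 5 = 5.9496.
L₁/L₂ = 10^(0.4(M₂ − M₁)) = 10^(0.4 × 2.9832) = 10^1.19328 = 15.606.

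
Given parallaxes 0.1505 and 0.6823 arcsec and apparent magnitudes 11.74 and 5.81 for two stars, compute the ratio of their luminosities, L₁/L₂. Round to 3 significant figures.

d₁ = 1/p₁ = 1/0.1505″ = 6.6445 pc; d₂ = 1/p₂ = 1/0.6823″ = 1.4656 pc.
M₁ = m₁ − 5 log₁₀ d₁ + 5 = 11.74 − 4.1123 + 5 = 12.6277.
M₂ = 5.81 − 0.8301 + 5 = 9.9799.
L₁/L₂ = 10^(0.4(M₂ − M₁)) = 10^(0.4 × (-2.6478)) = 10^(-1.05912) = 0.087273.

L₁/L₂ = 0.0873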